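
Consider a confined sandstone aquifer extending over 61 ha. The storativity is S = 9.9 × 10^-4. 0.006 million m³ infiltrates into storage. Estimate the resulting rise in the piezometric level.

A = 61 ha = 6.1 × 10^5 m²
ΔV = 0.006 million m³ = 6000 m³
Δh = ΔV / (S × A) = 6000 m³ / (9.9 × 10^-4 × 6.1 × 10^5 m²) = 9.935 m

Δh ≈ 9.94 m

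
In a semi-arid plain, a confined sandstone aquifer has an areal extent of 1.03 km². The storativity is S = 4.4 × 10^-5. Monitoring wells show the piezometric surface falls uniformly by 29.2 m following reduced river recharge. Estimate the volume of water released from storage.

A = 1.03 km² = 1.03 × 10^6 m²
ΔV = S × A × Δh = 4.4 × 10^-5 × 1.03 × 10^6 m² × 29.2 m = 1323 m³

ΔV ≈ 1320 m³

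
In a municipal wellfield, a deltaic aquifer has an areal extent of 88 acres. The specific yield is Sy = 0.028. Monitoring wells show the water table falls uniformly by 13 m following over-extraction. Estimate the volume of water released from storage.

ΔV ≈ 1.3 × 10^5 m³

A = 88 acres = 3.561 × 10^5 m²
ΔV = Sy × A × Δh = 0.028 × 3.561 × 10^5 m² × 13 m = 1.296 × 10^5 m³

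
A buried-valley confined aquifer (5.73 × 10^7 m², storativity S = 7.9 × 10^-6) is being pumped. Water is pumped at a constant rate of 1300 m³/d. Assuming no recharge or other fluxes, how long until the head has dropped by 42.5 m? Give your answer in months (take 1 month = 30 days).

t ≈ 0.493 months

ΔV = S × A × Δh = 7.9 × 10^-6 × 5.73 × 10^7 × 42.5 = 19240 m³
t = ΔV / Q = 19240 m³ / 1300 m³/d = 14.8 d
t = 14.8 d ≈ 0.4933 months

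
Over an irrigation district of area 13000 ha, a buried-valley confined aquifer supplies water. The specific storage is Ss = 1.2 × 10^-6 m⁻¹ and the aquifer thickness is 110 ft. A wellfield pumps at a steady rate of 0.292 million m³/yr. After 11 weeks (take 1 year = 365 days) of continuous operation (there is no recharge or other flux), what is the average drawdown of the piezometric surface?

b = 110 ft = 33.53 m
S = Ss × b = 1.2 × 10^-6 m⁻¹ × 33.53 m = 4.023 × 10^-5
A = 13000 ha = 1.3 × 10^8 m²
Q = 0.292 million m³/yr = 800 m³/d
t = 11 weeks = 77 d
ΔV = Q × t = 800 m³/d × 77 d = 61600 m³
Δh = ΔV / (S × A) = 61600 / (4.023 × 10^-5 × 1.3 × 10^8) = 11.78 m

Δh ≈ 11.8 m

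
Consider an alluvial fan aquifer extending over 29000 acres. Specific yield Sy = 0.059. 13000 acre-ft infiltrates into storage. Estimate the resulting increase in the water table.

Δh ≈ 2.32 m

A = 29000 acres = 1.174 × 10^8 m²
ΔV = 13000 acre-ft = 1.604 × 10^7 m³
Δh = ΔV / (Sy × A) = 1.604 × 10^7 m³ / (0.059 × 1.174 × 10^8 m²) = 2.316 m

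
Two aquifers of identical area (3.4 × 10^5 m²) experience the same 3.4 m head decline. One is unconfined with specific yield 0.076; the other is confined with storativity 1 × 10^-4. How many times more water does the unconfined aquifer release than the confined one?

Unconfined: ΔV_u = Sy × A × Δh = 0.076 × 3.4 × 10^5 × 3.4 = 87860 m³
Confined: ΔV_c = S × A × Δh = 1 × 10^-4 × 3.4 × 10^5 × 3.4 = 115.6 m³
Ratio = ΔV_u / ΔV_c = Sy / S = 0.076 / 1 × 10^-4 = 760

ΔV_u / ΔV_c ≈ 760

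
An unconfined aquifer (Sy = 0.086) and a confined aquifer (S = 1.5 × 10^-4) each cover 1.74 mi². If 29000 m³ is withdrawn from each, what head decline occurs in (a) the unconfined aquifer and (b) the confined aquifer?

A = 1.74 mi² = 4.507 × 10^6 m²
Unconfined: Δh_u = ΔV/(Sy·A) = 29000/(0.086 × 4.507 × 10^6) = 0.07483 m
Confined: Δh_c = ΔV/(S·A) = 29000/(1.5 × 10^-4 × 4.507 × 10^6) = 42.9 m

Δh_u ≈ 0.0748 m; Δh_c ≈ 42.9 m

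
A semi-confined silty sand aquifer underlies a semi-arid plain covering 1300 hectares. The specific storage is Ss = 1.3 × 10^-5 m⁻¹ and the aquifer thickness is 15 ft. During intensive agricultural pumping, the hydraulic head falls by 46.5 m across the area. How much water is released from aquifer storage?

b = 15 ft = 4.572 m
S = Ss × b = 1.3 × 10^-5 m⁻¹ × 4.572 m = 5.944 × 10^-5
A = 1300 hectares = 1.3 × 10^7 m²
ΔV = S × A × Δh = 5.944 × 10^-5 × 1.3 × 10^7 m² × 46.5 m = 35930 m³

ΔV ≈ 35900 m³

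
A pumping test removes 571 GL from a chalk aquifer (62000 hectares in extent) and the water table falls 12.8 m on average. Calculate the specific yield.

Sy ≈ 0.072

A = 62000 hectares = 6.2 × 10^8 m²
ΔV = 571 GL = 5.71 × 10^8 m³
Sy = ΔV / (A × Δh) = 5.71 × 10^8 m³ / (6.2 × 10^8 m² × 12.8 m) = 0.07195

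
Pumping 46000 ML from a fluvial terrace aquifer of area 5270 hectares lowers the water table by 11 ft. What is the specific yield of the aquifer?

Sy ≈ 0.26

A = 5270 hectares = 5.27 × 10^7 m²
Δh = 11 ft = 3.353 m
ΔV = 46000 ML = 4.6 × 10^7 m³
Sy = ΔV / (A × Δh) = 4.6 × 10^7 m³ / (5.27 × 10^7 m² × 3.353 m) = 0.2603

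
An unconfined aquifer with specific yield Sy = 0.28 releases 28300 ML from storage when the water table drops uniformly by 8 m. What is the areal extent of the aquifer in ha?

A ≈ 1260 ha

ΔV = 28300 ML = 2.83 × 10^7 m³
A = ΔV / (Sy × Δh) = 2.83 × 10^7 / (0.28 × 8) = 1.263 × 10^7 m²
A = 1.263 × 10^7 m² = 1263 ha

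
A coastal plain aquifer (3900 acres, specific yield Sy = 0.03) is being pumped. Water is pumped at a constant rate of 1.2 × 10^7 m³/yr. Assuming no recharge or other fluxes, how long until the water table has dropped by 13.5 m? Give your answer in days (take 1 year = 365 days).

A = 3900 acres = 1.578 × 10^7 m²
ΔV = Sy × A × Δh = 0.03 × 1.578 × 10^7 × 13.5 = 6.392 × 10^6 m³
Q = 1.2 × 10^7 m³/yr = 32880 m³/d
t = ΔV / Q = 6.392 × 10^6 m³ / 32880 m³/d = 194.4 d

t ≈ 194 days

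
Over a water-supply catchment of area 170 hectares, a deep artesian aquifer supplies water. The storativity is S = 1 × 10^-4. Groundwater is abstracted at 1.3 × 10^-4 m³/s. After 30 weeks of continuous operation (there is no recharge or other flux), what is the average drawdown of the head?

Δh ≈ 13.9 m

A = 170 hectares = 1.7 × 10^6 m²
Q = 1.3 × 10^-4 m³/s = 11.23 m³/d
t = 30 weeks = 210 d
ΔV = Q × t = 11.23 m³/d × 210 d = 2359 m³
Δh = ΔV / (S × A) = 2359 / (1 × 10^-4 × 1.7 × 10^6) = 13.87 m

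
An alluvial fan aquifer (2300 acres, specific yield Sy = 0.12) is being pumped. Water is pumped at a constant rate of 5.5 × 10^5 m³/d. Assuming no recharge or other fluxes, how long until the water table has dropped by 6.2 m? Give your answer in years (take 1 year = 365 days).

t ≈ 0.0345 years

A = 2300 acres = 9.308 × 10^6 m²
ΔV = Sy × A × Δh = 0.12 × 9.308 × 10^6 × 6.2 = 6.925 × 10^6 m³
t = ΔV / Q = 6.925 × 10^6 m³ / 5.5 × 10^5 m³/d = 12.59 d
t = 12.59 d ≈ 0.0345 years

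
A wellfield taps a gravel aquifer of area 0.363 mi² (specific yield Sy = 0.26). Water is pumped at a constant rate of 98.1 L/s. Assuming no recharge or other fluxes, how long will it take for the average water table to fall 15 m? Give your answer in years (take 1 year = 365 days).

A = 0.363 mi² = 9.402 × 10^5 m²
ΔV = Sy × A × Δh = 0.26 × 9.402 × 10^5 × 15 = 3.667 × 10^6 m³
Q = 98.1 L/s = 8476 m³/d
t = ΔV / Q = 3.667 × 10^6 m³ / 8476 m³/d = 432.6 d
t = 432.6 d ≈ 1.185 years

t ≈ 1.19 years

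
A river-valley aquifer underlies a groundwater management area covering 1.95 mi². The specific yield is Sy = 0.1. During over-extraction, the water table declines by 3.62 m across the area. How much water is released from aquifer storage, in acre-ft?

A = 1.95 mi² = 5.05 × 10^6 m²
ΔV = Sy × A × Δh = 0.1 × 5.05 × 10^6 m² × 3.62 m = 1.828 × 10^6 m³
ΔV = 1.828 × 10^6 m³ = 1482 acre-ft

ΔV ≈ 1480 acre-ft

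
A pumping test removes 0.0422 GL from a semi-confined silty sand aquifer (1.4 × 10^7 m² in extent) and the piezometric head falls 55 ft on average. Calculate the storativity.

Δh = 55 ft = 16.76 m
ΔV = 0.0422 GL = 42200 m³
S = ΔV / (A × Δh) = 42200 m³ / (1.4 × 10^7 m² × 16.76 m) = 1.798 × 10^-4

S ≈ 1.8 × 10^-4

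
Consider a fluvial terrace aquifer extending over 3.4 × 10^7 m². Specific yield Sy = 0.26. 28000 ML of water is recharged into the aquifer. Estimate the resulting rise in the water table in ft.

Δh ≈ 10.4 ft

ΔV = 28000 ML = 2.8 × 10^7 m³
Δh = ΔV / (Sy × A) = 2.8 × 10^7 m³ / (0.26 × 3.4 × 10^7 m²) = 3.167 m
Δh = 3.167 m = 10.39 ft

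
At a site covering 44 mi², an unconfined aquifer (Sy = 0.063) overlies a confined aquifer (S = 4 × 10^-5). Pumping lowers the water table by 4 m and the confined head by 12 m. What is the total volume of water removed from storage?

A = 44 mi² = 1.14 × 10^8 m²
Unconfined: ΔV_u = Sy × A × Δh_u = 0.063 × 1.14 × 10^8 × 4 = 2.872 × 10^7 m³
Confined: ΔV_c = S × A × Δh_c = 4 × 10^-5 × 1.14 × 10^8 × 12 = 54700 m³
Total ΔV = 2.872 × 10^7 + 54700 = 2.877 × 10^7 m³

ΔV ≈ 2.88 × 10^7 m³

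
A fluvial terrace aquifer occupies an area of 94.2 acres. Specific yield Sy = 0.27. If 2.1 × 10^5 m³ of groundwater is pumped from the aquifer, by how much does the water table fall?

A = 94.2 acres = 3.812 × 10^5 m²
Δh = ΔV / (Sy × A) = 2.1 × 10^5 m³ / (0.27 × 3.812 × 10^5 m²) = 2.04 m

Δh ≈ 2.04 m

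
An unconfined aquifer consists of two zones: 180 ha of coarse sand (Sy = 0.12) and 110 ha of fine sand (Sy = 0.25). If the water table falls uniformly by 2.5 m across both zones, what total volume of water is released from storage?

ΔV ≈ 1.23 × 10^6 m³

A₁ = 180 ha = 1.8 × 10^6 m²; A₂ = 110 ha = 1.1 × 10^6 m²
ΔV₁ = 0.12 × 1.8 × 10^6 × 2.5 = 5.4 × 10^5 m³
ΔV₂ = 0.25 × 1.1 × 10^6 × 2.5 = 6.875 × 10^5 m³
ΔV = ΔV₁ + ΔV₂ = 1.228 × 10^6 m³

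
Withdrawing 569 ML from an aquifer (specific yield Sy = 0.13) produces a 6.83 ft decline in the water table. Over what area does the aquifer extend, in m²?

A ≈ 2.1 × 10^6 m²

Δh = 6.83 ft = 2.082 m
ΔV = 569 ML = 5.69 × 10^5 m³
A = ΔV / (Sy × Δh) = 5.69 × 10^5 / (0.13 × 2.082) = 2.102 × 10^6 m²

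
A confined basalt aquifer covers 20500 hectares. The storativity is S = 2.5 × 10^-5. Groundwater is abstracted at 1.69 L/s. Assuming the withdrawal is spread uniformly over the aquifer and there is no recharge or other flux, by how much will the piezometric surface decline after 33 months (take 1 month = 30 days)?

A = 20500 hectares = 2.05 × 10^8 m²
Q = 1.69 L/s = 146 m³/d
t = 33 months = 990 d
ΔV = Q × t = 146 m³/d × 990 d = 1.446 × 10^5 m³
Δh = ΔV / (S × A) = 1.446 × 10^5 / (2.5 × 10^-5 × 2.05 × 10^8) = 28.21 m

Δh ≈ 28.2 m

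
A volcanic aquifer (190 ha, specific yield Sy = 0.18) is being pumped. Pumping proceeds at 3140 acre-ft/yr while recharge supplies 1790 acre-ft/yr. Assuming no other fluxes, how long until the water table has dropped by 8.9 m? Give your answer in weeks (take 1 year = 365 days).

t ≈ 95.3 weeks

A = 190 ha = 1.9 × 10^6 m²
ΔV = Sy × A × Δh = 0.18 × 1.9 × 10^6 × 8.9 = 3.044 × 10^6 m³
Net withdrawal = 3140 − 1790 = 1350 acre-ft/yr = 4562 m³/d
t = ΔV / Q = 3.044 × 10^6 m³ / 4562 m³/d = 667.2 d
t = 667.2 d ≈ 95.31 weeks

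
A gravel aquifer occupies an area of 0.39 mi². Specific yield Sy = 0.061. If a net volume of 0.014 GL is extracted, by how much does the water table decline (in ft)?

A = 0.39 mi² = 1.01 × 10^6 m²
ΔV = 0.014 GL = 14000 m³
Δh = ΔV / (Sy × A) = 14000 m³ / (0.061 × 1.01 × 10^6 m²) = 0.2272 m
Δh = 0.2272 m = 0.7455 ft

Δh ≈ 0.745 ft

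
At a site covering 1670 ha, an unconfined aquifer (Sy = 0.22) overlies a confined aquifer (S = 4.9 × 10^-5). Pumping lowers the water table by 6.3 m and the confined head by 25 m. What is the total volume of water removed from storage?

ΔV ≈ 2.32 × 10^7 m³

A = 1670 ha = 1.67 × 10^7 m²
Unconfined: ΔV_u = Sy × A × Δh_u = 0.22 × 1.67 × 10^7 × 6.3 = 2.315 × 10^7 m³
Confined: ΔV_c = S × A × Δh_c = 4.9 × 10^-5 × 1.67 × 10^7 × 25 = 20460 m³
Total ΔV = 2.315 × 10^7 + 20460 = 2.317 × 10^7 m³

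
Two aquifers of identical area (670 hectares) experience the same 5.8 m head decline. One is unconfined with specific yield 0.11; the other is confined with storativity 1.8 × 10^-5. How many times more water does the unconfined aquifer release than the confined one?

A = 670 hectares = 6.7 × 10^6 m²
Unconfined: ΔV_u = Sy × A × Δh = 0.11 × 6.7 × 10^6 × 5.8 = 4.275 × 10^6 m³
Confined: ΔV_c = S × A × Δh = 1.8 × 10^-5 × 6.7 × 10^6 × 5.8 = 699.5 m³
Ratio = ΔV_u / ΔV_c = Sy / S = 0.11 / 1.8 × 10^-5 = 6111

ΔV_u / ΔV_c ≈ 6110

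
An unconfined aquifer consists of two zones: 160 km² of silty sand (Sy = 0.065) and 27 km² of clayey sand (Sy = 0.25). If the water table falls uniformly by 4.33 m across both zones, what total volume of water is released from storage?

A₁ = 160 km² = 1.6 × 10^8 m²; A₂ = 27 km² = 2.7 × 10^7 m²
ΔV₁ = 0.065 × 1.6 × 10^8 × 4.33 = 4.503 × 10^7 m³
ΔV₂ = 0.25 × 2.7 × 10^7 × 4.33 = 2.923 × 10^7 m³
ΔV = ΔV₁ + ΔV₂ = 7.426 × 10^7 m³

ΔV ≈ 7.43 × 10^7 m³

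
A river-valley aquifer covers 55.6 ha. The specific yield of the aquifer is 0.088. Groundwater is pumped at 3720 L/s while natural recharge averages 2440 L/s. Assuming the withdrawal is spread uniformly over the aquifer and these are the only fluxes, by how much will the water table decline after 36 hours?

Δh ≈ 3.39 m

A = 55.6 ha = 5.56 × 10^5 m²
Net abstraction = 3720 − 2440 = 1280 L/s
Q_net = 1280 L/s = 1.106 × 10^5 m³/d
t = 36 hours = 1.5 d
ΔV = Q × t = 1.106 × 10^5 m³/d × 1.5 d = 1.659 × 10^5 m³
Δh = ΔV / (Sy × A) = 1.659 × 10^5 / (0.088 × 5.56 × 10^5) = 3.39 m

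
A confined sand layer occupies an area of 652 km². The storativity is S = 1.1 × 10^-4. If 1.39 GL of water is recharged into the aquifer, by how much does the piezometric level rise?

A = 652 km² = 6.52 × 10^8 m²
ΔV = 1.39 GL = 1.39 × 10^6 m³
Δh = ΔV / (S × A) = 1.39 × 10^6 m³ / (1.1 × 10^-4 × 6.52 × 10^8 m²) = 19.38 m

Δh ≈ 19.4 m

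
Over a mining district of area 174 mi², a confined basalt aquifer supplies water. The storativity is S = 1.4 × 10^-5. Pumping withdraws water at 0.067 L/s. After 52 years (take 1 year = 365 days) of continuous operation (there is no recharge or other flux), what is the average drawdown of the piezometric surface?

A = 174 mi² = 4.507 × 10^8 m²
Q = 0.067 L/s = 5.789 m³/d
t = 52 years = 18980 d
ΔV = Q × t = 5.789 m³/d × 18980 d = 1.099 × 10^5 m³
Δh = ΔV / (S × A) = 1.099 × 10^5 / (1.4 × 10^-5 × 4.507 × 10^8) = 17.41 m

Δh ≈ 17.4 m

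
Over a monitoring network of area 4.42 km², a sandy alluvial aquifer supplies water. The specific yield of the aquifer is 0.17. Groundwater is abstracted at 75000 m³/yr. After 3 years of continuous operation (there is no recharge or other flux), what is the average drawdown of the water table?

A = 4.42 km² = 4.42 × 10^6 m²
Q = 75000 m³/yr = 205.5 m³/d
t = 3 years = 1095 d
ΔV = Q × t = 205.5 m³/d × 1095 d = 2.25 × 10^5 m³
Δh = ΔV / (Sy × A) = 2.25 × 10^5 / (0.17 × 4.42 × 10^6) = 0.2994 m

Δh ≈ 0.299 m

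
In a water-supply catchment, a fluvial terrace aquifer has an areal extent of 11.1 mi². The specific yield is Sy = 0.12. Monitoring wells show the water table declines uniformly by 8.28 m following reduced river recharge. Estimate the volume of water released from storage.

ΔV ≈ 2.86 × 10^7 m³

A = 11.1 mi² = 2.875 × 10^7 m²
ΔV = Sy × A × Δh = 0.12 × 2.875 × 10^7 m² × 8.28 m = 2.856 × 10^7 m³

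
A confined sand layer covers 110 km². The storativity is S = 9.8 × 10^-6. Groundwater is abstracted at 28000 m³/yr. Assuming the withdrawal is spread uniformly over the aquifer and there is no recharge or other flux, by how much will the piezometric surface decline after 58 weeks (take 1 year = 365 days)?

Δh ≈ 28.9 m

A = 110 km² = 1.1 × 10^8 m²
Q = 28000 m³/yr = 76.71 m³/d
t = 58 weeks = 406 d
ΔV = Q × t = 76.71 m³/d × 406 d = 31150 m³
Δh = ΔV / (S × A) = 31150 / (9.8 × 10^-6 × 1.1 × 10^8) = 28.89 m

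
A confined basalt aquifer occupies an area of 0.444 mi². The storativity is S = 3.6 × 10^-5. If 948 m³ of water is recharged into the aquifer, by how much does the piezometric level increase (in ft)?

A = 0.444 mi² = 1.15 × 10^6 m²
Δh = ΔV / (S × A) = 948 m³ / (3.6 × 10^-5 × 1.15 × 10^6 m²) = 22.9 m
Δh = 22.9 m = 75.13 ft

Δh ≈ 75.1 ft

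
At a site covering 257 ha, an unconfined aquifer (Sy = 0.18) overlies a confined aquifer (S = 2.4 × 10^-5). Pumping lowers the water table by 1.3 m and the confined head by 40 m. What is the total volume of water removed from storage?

ΔV ≈ 6.04 × 10^5 m³

A = 257 ha = 2.57 × 10^6 m²
Unconfined: ΔV_u = Sy × A × Δh_u = 0.18 × 2.57 × 10^6 × 1.3 = 6.014 × 10^5 m³
Confined: ΔV_c = S × A × Δh_c = 2.4 × 10^-5 × 2.57 × 10^6 × 40 = 2467 m³
Total ΔV = 6.014 × 10^5 + 2467 = 6.038 × 10^5 m³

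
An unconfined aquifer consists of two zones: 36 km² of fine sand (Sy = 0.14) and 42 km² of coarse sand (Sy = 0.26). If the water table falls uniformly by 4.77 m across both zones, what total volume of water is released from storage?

A₁ = 36 km² = 3.6 × 10^7 m²; A₂ = 42 km² = 4.2 × 10^7 m²
ΔV₁ = 0.14 × 3.6 × 10^7 × 4.77 = 2.404 × 10^7 m³
ΔV₂ = 0.26 × 4.2 × 10^7 × 4.77 = 5.209 × 10^7 m³
ΔV = ΔV₁ + ΔV₂ = 7.613 × 10^7 m³

ΔV ≈ 7.61 × 10^7 m³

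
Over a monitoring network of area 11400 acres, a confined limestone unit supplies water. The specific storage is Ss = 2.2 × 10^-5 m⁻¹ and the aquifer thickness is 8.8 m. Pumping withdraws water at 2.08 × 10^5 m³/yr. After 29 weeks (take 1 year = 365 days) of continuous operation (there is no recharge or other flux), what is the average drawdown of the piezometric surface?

S = Ss × b = 2.2 × 10^-5 m⁻¹ × 8.8 m = 1.936 × 10^-4
A = 11400 acres = 4.613 × 10^7 m²
Q = 2.08 × 10^5 m³/yr = 569.9 m³/d
t = 29 weeks = 203 d
ΔV = Q × t = 569.9 m³/d × 203 d = 1.157 × 10^5 m³
Δh = ΔV / (S × A) = 1.157 × 10^5 / (1.936 × 10^-4 × 4.613 × 10^7) = 12.95 m

Δh ≈ 13 m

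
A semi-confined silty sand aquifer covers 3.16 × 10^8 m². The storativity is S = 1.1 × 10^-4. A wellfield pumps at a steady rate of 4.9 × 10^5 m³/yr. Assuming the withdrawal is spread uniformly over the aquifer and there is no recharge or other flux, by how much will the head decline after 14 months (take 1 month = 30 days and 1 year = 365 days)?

Δh ≈ 16.2 m

Q = 4.9 × 10^5 m³/yr = 1342 m³/d
t = 14 months = 420 d
ΔV = Q × t = 1342 m³/d × 420 d = 5.638 × 10^5 m³
Δh = ΔV / (S × A) = 5.638 × 10^5 / (1.1 × 10^-4 × 3.16 × 10^8) = 16.22 m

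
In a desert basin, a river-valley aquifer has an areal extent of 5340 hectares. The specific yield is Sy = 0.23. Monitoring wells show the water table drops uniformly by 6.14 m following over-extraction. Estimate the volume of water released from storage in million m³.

ΔV ≈ 75.4 million m³

A = 5340 hectares = 5.34 × 10^7 m²
ΔV = Sy × A × Δh = 0.23 × 5.34 × 10^7 m² × 6.14 m = 7.541 × 10^7 m³
ΔV = 7.541 × 10^7 m³ = 75.41 million m³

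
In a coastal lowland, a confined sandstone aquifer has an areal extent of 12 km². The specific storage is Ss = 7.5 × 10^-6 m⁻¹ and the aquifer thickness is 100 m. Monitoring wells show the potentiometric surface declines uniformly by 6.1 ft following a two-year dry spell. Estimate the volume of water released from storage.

ΔV ≈ 16700 m³

S = Ss × b = 7.5 × 10^-6 m⁻¹ × 100 m = 7.5 × 10^-4
A = 12 km² = 1.2 × 10^7 m²
Δh = 6.1 ft = 1.859 m
ΔV = S × A × Δh = 7.5 × 10^-4 × 1.2 × 10^7 m² × 1.859 m = 16730 m³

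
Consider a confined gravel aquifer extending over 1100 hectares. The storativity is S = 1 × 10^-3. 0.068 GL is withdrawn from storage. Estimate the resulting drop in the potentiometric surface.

Δh ≈ 6.18 m

A = 1100 hectares = 1.1 × 10^7 m²
ΔV = 0.068 GL = 68000 m³
Δh = ΔV / (S × A) = 68000 m³ / (0.001 × 1.1 × 10^7 m²) = 6.182 m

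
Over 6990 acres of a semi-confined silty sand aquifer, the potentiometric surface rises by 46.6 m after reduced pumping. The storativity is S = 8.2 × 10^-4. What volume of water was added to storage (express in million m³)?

ΔV ≈ 1.08 million m³

A = 6990 acres = 2.829 × 10^7 m²
ΔV = S × A × Δh = 8.2 × 10^-4 × 2.829 × 10^7 m² × 46.6 m = 1.081 × 10^6 m³
ΔV = 1.081 × 10^6 m³ = 1.081 million m³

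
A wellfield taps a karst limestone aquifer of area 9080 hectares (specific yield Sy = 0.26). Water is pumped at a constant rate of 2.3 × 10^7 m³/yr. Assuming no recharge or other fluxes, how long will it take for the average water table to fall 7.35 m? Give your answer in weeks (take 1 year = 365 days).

A = 9080 hectares = 9.08 × 10^7 m²
ΔV = Sy × A × Δh = 0.26 × 9.08 × 10^7 × 7.35 = 1.735 × 10^8 m³
Q = 2.3 × 10^7 m³/yr = 63010 m³/d
t = ΔV / Q = 1.735 × 10^8 m³ / 63010 m³/d = 2754 d
t = 2754 d ≈ 393.4 weeks

t ≈ 393 weeks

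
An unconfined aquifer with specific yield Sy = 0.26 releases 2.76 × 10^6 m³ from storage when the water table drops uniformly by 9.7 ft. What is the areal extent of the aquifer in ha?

Δh = 9.7 ft = 2.957 m
A = ΔV / (Sy × Δh) = 2.76 × 10^6 / (0.26 × 2.957) = 3.59 × 10^6 m²
A = 3.59 × 10^6 m² = 359 ha

A ≈ 359 ha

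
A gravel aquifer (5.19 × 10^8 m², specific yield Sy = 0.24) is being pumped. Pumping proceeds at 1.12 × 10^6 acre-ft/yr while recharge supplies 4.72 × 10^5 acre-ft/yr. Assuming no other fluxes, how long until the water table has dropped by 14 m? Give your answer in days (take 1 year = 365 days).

t ≈ 796 days

ΔV = Sy × A × Δh = 0.24 × 5.19 × 10^8 × 14 = 1.744 × 10^9 m³
Net withdrawal = 1.12 × 10^6 − 4.72 × 10^5 = 6.48 × 10^5 acre-ft/yr = 2.19 × 10^6 m³/d
t = ΔV / Q = 1.744 × 10^9 m³ / 2.19 × 10^6 m³/d = 796.3 d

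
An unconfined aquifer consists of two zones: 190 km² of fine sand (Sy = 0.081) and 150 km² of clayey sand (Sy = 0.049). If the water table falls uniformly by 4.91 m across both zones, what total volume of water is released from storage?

ΔV ≈ 1.12 × 10^8 m³

A₁ = 190 km² = 1.9 × 10^8 m²; A₂ = 150 km² = 1.5 × 10^8 m²
ΔV₁ = 0.081 × 1.9 × 10^8 × 4.91 = 7.556 × 10^7 m³
ΔV₂ = 0.049 × 1.5 × 10^8 × 4.91 = 3.609 × 10^7 m³
ΔV = ΔV₁ + ΔV₂ = 1.117 × 10^8 m³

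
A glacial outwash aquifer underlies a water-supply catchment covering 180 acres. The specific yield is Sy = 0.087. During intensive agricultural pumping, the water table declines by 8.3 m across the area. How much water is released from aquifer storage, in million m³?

A = 180 acres = 7.284 × 10^5 m²
ΔV = Sy × A × Δh = 0.087 × 7.284 × 10^5 m² × 8.3 m = 5.26 × 10^5 m³
ΔV = 5.26 × 10^5 m³ = 0.526 million m³

ΔV ≈ 0.526 million m³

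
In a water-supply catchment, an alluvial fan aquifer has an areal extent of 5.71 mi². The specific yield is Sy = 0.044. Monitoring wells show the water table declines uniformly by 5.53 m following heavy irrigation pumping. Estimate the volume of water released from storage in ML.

ΔV ≈ 3600 ML

A = 5.71 mi² = 1.479 × 10^7 m²
ΔV = Sy × A × Δh = 0.044 × 1.479 × 10^7 m² × 5.53 m = 3.598 × 10^6 m³
ΔV = 3.598 × 10^6 m³ = 3598 ML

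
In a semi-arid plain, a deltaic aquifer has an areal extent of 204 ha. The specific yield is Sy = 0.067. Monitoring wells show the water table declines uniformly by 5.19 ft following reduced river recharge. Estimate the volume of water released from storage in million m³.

A = 204 ha = 2.04 × 10^6 m²
Δh = 5.19 ft = 1.582 m
ΔV = Sy × A × Δh = 0.067 × 2.04 × 10^6 m² × 1.582 m = 2.162 × 10^5 m³
ΔV = 2.162 × 10^5 m³ = 0.2162 million m³

ΔV ≈ 0.216 million m³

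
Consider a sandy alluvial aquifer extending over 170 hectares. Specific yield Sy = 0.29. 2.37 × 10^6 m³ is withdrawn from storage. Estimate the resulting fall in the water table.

Δh ≈ 4.81 m

A = 170 hectares = 1.7 × 10^6 m²
Δh = ΔV / (Sy × A) = 2.37 × 10^6 m³ / (0.29 × 1.7 × 10^6 m²) = 4.807 m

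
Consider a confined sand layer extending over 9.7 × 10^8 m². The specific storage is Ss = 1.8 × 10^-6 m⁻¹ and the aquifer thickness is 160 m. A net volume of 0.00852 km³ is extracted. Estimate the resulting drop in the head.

S = Ss × b = 1.8 × 10^-6 m⁻¹ × 160 m = 2.88 × 10^-4
ΔV = 0.00852 km³ = 8.52 × 10^6 m³
Δh = ΔV / (S × A) = 8.52 × 10^6 m³ / (2.88 × 10^-4 × 9.7 × 10^8 m²) = 30.5 m

Δh ≈ 30.5 m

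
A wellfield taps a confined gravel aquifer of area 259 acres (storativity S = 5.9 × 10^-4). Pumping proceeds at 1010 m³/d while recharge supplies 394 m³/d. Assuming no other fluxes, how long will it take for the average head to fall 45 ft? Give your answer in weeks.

A = 259 acres = 1.048 × 10^6 m²
Δh = 45 ft = 13.72 m
ΔV = S × A × Δh = 5.9 × 10^-4 × 1.048 × 10^6 × 13.72 = 8482 m³
Net withdrawal = 1010 − 394 = 616 m³/d
t = ΔV / Q = 8482 m³ / 616 m³/d = 13.77 d
t = 13.77 d ≈ 1.967 weeks

t ≈ 1.97 weeks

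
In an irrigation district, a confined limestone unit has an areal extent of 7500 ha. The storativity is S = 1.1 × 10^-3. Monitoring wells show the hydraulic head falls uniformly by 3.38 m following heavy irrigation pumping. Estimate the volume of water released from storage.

A = 7500 ha = 7.5 × 10^7 m²
ΔV = S × A × Δh = 0.0011 × 7.5 × 10^7 m² × 3.38 m = 2.788 × 10^5 m³

ΔV ≈ 2.79 × 10^5 m³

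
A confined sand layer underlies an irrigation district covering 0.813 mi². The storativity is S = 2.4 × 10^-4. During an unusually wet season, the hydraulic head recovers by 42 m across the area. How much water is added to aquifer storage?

A = 0.813 mi² = 2.106 × 10^6 m²
ΔV = S × A × Δh = 2.4 × 10^-4 × 2.106 × 10^6 m² × 42 m = 21230 m³

ΔV ≈ 21200 m³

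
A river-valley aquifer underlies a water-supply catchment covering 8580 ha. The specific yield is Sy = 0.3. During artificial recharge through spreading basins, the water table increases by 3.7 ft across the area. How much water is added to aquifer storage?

ΔV ≈ 2.9 × 10^7 m³

A = 8580 ha = 8.58 × 10^7 m²
Δh = 3.7 ft = 1.128 m
ΔV = Sy × A × Δh = 0.3 × 8.58 × 10^7 m² × 1.128 m = 2.903 × 10^7 m³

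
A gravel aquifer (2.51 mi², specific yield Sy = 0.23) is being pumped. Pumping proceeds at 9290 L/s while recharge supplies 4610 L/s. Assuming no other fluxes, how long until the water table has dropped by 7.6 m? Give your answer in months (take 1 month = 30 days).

t ≈ 0.937 months

A = 2.51 mi² = 6.501 × 10^6 m²
ΔV = Sy × A × Δh = 0.23 × 6.501 × 10^6 × 7.6 = 1.136 × 10^7 m³
Net withdrawal = 9290 − 4610 = 4680 L/s = 4.044 × 10^5 m³/d
t = ΔV / Q = 1.136 × 10^7 m³ / 4.044 × 10^5 m³/d = 28.1 d
t = 28.1 d ≈ 0.9368 months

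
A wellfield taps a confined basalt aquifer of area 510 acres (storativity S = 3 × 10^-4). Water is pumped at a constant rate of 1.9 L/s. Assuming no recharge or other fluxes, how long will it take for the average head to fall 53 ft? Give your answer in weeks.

A = 510 acres = 2.064 × 10^6 m²
Δh = 53 ft = 16.15 m
ΔV = S × A × Δh = 3 × 10^-4 × 2.064 × 10^6 × 16.15 = 10000 m³
Q = 1.9 L/s = 164.2 m³/d
t = ΔV / Q = 10000 m³ / 164.2 m³/d = 60.93 d
t = 60.93 d ≈ 8.704 weeks

t ≈ 8.7 weeks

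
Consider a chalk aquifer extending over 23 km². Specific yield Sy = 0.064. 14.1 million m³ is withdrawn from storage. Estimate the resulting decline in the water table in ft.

Δh ≈ 31.4 ft

A = 23 km² = 2.3 × 10^7 m²
ΔV = 14.1 million m³ = 1.41 × 10^7 m³
Δh = ΔV / (Sy × A) = 1.41 × 10^7 m³ / (0.064 × 2.3 × 10^7 m²) = 9.579 m
Δh = 9.579 m = 31.43 ft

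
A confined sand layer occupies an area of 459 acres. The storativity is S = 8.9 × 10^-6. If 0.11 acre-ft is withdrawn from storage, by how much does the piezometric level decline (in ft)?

Δh ≈ 26.9 ft

A = 459 acres = 1.858 × 10^6 m²
ΔV = 0.11 acre-ft = 135.7 m³
Δh = ΔV / (S × A) = 135.7 m³ / (8.9 × 10^-6 × 1.858 × 10^6 m²) = 8.207 m
Δh = 8.207 m = 26.93 ft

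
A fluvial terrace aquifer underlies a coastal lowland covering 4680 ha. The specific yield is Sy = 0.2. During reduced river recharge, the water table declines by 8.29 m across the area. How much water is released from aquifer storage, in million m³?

ΔV ≈ 77.6 million m³

A = 4680 ha = 4.68 × 10^7 m²
ΔV = Sy × A × Δh = 0.2 × 4.68 × 10^7 m² × 8.29 m = 7.759 × 10^7 m³
ΔV = 7.759 × 10^7 m³ = 77.59 million m³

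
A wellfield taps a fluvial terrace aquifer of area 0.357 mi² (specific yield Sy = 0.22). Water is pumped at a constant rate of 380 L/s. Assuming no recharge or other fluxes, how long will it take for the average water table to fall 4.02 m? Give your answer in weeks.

t ≈ 3.56 weeks

A = 0.357 mi² = 9.246 × 10^5 m²
ΔV = Sy × A × Δh = 0.22 × 9.246 × 10^5 × 4.02 = 8.177 × 10^5 m³
Q = 380 L/s = 32830 m³/d
t = ΔV / Q = 8.177 × 10^5 m³ / 32830 m³/d = 24.91 d
t = 24.91 d ≈ 3.558 weeks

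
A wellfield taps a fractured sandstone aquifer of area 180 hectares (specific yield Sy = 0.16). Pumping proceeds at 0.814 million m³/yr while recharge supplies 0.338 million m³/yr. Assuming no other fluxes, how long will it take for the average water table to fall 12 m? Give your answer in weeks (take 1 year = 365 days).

t ≈ 379 weeks

A = 180 hectares = 1.8 × 10^6 m²
ΔV = Sy × A × Δh = 0.16 × 1.8 × 10^6 × 12 = 3.456 × 10^6 m³
Net withdrawal = 0.814 − 0.338 = 0.476 million m³/yr = 1304 m³/d
t = ΔV / Q = 3.456 × 10^6 m³ / 1304 m³/d = 2650 d
t = 2650 d ≈ 378.6 weeks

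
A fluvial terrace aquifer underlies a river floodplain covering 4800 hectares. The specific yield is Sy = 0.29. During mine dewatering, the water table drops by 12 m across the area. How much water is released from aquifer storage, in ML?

ΔV ≈ 1.67 × 10^5 ML

A = 4800 hectares = 4.8 × 10^7 m²
ΔV = Sy × A × Δh = 0.29 × 4.8 × 10^7 m² × 12 m = 1.67 × 10^8 m³
ΔV = 1.67 × 10^8 m³ = 1.67 × 10^5 ML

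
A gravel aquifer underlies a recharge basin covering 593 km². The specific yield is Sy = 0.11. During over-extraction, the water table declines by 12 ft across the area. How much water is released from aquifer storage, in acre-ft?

ΔV ≈ 1.93 × 10^5 acre-ft

A = 593 km² = 5.93 × 10^8 m²
Δh = 12 ft = 3.658 m
ΔV = Sy × A × Δh = 0.11 × 5.93 × 10^8 m² × 3.658 m = 2.386 × 10^8 m³
ΔV = 2.386 × 10^8 m³ = 1.934 × 10^5 acre-ft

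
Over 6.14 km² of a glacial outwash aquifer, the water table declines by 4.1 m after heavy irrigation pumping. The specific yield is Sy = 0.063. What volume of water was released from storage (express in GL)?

A = 6.14 km² = 6.14 × 10^6 m²
ΔV = Sy × A × Δh = 0.063 × 6.14 × 10^6 m² × 4.1 m = 1.586 × 10^6 m³
ΔV = 1.586 × 10^6 m³ = 1.586 GL

ΔV ≈ 1.59 GL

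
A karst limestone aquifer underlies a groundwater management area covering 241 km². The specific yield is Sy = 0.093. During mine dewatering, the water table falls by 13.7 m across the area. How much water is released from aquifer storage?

A = 241 km² = 2.41 × 10^8 m²
ΔV = Sy × A × Δh = 0.093 × 2.41 × 10^8 m² × 13.7 m = 3.071 × 10^8 m³

ΔV ≈ 3.07 × 10^8 m³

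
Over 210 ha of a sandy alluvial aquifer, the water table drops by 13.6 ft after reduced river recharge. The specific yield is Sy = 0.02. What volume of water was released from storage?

ΔV ≈ 1.74 × 10^5 m³

A = 210 ha = 2.1 × 10^6 m²
Δh = 13.6 ft = 4.145 m
ΔV = Sy × A × Δh = 0.02 × 2.1 × 10^6 m² × 4.145 m = 1.741 × 10^5 m³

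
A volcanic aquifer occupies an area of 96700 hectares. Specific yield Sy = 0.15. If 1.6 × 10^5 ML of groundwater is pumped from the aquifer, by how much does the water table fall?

Δh ≈ 1.1 m

A = 96700 hectares = 9.67 × 10^8 m²
ΔV = 1.6 × 10^5 ML = 1.6 × 10^8 m³
Δh = ΔV / (Sy × A) = 1.6 × 10^8 m³ / (0.15 × 9.67 × 10^8 m²) = 1.103 m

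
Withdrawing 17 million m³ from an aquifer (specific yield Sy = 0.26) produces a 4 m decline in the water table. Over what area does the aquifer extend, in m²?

A ≈ 1.63 × 10^7 m²

ΔV = 17 million m³ = 1.7 × 10^7 m³
A = ΔV / (Sy × Δh) = 1.7 × 10^7 / (0.26 × 4) = 1.635 × 10^7 m²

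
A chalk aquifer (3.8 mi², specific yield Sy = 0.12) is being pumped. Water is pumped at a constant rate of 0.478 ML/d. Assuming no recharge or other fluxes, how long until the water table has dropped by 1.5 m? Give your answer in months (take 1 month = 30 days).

t ≈ 124 months

A = 3.8 mi² = 9.842 × 10^6 m²
ΔV = Sy × A × Δh = 0.12 × 9.842 × 10^6 × 1.5 = 1.772 × 10^6 m³
Q = 0.478 ML/d = 478 m³/d
t = ΔV / Q = 1.772 × 10^6 m³ / 478 m³/d = 3706 d
t = 3706 d ≈ 123.5 months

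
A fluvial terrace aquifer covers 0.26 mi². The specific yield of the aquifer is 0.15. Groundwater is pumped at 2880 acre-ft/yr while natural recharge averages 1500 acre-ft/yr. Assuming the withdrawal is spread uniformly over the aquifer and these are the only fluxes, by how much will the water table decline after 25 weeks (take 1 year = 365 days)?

A = 0.26 mi² = 6.734 × 10^5 m²
Net abstraction = 2880 − 1500 = 1380 acre-ft/yr
Q_net = 1380 acre-ft/yr = 4664 m³/d
t = 25 weeks = 175 d
ΔV = Q × t = 4664 m³/d × 175 d = 8.161 × 10^5 m³
Δh = ΔV / (Sy × A) = 8.161 × 10^5 / (0.15 × 6.734 × 10^5) = 8.08 m

Δh ≈ 8.08 m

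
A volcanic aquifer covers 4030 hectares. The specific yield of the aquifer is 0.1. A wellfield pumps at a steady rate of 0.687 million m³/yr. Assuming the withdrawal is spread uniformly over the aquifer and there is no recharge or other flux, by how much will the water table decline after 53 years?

A = 4030 hectares = 4.03 × 10^7 m²
Q = 0.687 million m³/yr = 1882 m³/d
t = 53 years = 19340 d
ΔV = Q × t = 1882 m³/d × 19340 d = 3.641 × 10^7 m³
Δh = ΔV / (Sy × A) = 3.641 × 10^7 / (0.1 × 4.03 × 10^7) = 9.035 m

Δh ≈ 9.03 m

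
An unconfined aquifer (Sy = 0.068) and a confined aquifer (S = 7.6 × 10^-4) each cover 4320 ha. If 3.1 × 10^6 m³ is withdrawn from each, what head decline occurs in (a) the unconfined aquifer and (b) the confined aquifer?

Δh_u ≈ 1.06 m; Δh_c ≈ 94.4 m

A = 4320 ha = 4.32 × 10^7 m²
Unconfined: Δh_u = ΔV/(Sy·A) = 3.1 × 10^6/(0.068 × 4.32 × 10^7) = 1.055 m
Confined: Δh_c = ΔV/(S·A) = 3.1 × 10^6/(7.6 × 10^-4 × 4.32 × 10^7) = 94.42 m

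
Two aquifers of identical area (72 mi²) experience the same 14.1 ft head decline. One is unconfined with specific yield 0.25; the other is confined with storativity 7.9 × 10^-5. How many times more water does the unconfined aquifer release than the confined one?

A = 72 mi² = 1.865 × 10^8 m²
Δh = 14.1 ft = 4.298 m
Unconfined: ΔV_u = Sy × A × Δh = 0.25 × 1.865 × 10^8 × 4.298 = 2.004 × 10^8 m³
Confined: ΔV_c = S × A × Δh = 7.9 × 10^-5 × 1.865 × 10^8 × 4.298 = 63310 m³
Ratio = ΔV_u / ΔV_c = Sy / S = 0.25 / 7.9 × 10^-5 = 3165

ΔV_u / ΔV_c ≈ 3160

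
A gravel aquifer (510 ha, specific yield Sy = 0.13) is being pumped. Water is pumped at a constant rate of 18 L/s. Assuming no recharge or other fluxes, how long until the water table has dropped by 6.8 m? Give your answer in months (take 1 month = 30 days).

t ≈ 96.6 months

A = 510 ha = 5.1 × 10^6 m²
ΔV = Sy × A × Δh = 0.13 × 5.1 × 10^6 × 6.8 = 4.508 × 10^6 m³
Q = 18 L/s = 1555 m³/d
t = ΔV / Q = 4.508 × 10^6 m³ / 1555 m³/d = 2899 d
t = 2899 d ≈ 96.63 months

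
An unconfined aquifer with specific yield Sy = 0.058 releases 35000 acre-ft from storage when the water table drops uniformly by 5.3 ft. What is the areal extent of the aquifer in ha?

A ≈ 46100 ha

Δh = 5.3 ft = 1.615 m
ΔV = 35000 acre-ft = 4.317 × 10^7 m³
A = ΔV / (Sy × Δh) = 4.317 × 10^7 / (0.058 × 1.615) = 4.608 × 10^8 m²
A = 4.608 × 10^8 m² = 46080 ha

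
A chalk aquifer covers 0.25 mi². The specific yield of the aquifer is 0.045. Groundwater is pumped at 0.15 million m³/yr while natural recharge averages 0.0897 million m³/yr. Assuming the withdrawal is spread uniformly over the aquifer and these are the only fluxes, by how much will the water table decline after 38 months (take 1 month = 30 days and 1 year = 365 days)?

A = 0.25 mi² = 6.475 × 10^5 m²
Net abstraction = 0.15 − 0.0897 = 0.0603 million m³/yr
Q_net = 0.0603 million m³/yr = 165.2 m³/d
t = 38 months = 1140 d
ΔV = Q × t = 165.2 m³/d × 1140 d = 1.883 × 10^5 m³
Δh = ΔV / (Sy × A) = 1.883 × 10^5 / (0.045 × 6.475 × 10^5) = 6.464 m

Δh ≈ 6.46 m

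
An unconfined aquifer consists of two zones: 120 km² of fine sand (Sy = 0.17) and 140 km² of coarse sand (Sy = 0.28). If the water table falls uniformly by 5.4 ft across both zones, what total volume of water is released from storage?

ΔV ≈ 9.81 × 10^7 m³

A₁ = 120 km² = 1.2 × 10^8 m²; A₂ = 140 km² = 1.4 × 10^8 m²
Δh = 5.4 ft = 1.646 m
ΔV₁ = 0.17 × 1.2 × 10^8 × 1.646 = 3.358 × 10^7 m³
ΔV₂ = 0.28 × 1.4 × 10^8 × 1.646 = 6.452 × 10^7 m³
ΔV = ΔV₁ + ΔV₂ = 9.81 × 10^7 m³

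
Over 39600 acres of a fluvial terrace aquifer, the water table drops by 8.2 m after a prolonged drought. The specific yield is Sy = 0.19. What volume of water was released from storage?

A = 39600 acres = 1.603 × 10^8 m²
ΔV = Sy × A × Δh = 0.19 × 1.603 × 10^8 m² × 8.2 m = 2.497 × 10^8 m³

ΔV ≈ 2.5 × 10^8 m³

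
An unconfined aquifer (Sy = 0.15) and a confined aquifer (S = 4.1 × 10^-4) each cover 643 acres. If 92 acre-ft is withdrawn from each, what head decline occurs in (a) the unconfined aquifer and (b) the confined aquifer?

Δh_u ≈ 0.291 m; Δh_c ≈ 106 m

A = 643 acres = 2.602 × 10^6 m²
ΔV = 92 acre-ft = 1.135 × 10^5 m³
Unconfined: Δh_u = ΔV/(Sy·A) = 1.135 × 10^5/(0.15 × 2.602 × 10^6) = 0.2907 m
Confined: Δh_c = ΔV/(S·A) = 1.135 × 10^5/(4.1 × 10^-4 × 2.602 × 10^6) = 106.4 m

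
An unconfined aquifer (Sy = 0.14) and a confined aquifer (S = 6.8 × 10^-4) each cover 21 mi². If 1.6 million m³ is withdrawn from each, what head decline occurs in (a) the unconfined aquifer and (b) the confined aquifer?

A = 21 mi² = 5.439 × 10^7 m²
ΔV = 1.6 million m³ = 1.6 × 10^6 m³
Unconfined: Δh_u = ΔV/(Sy·A) = 1.6 × 10^6/(0.14 × 5.439 × 10^7) = 0.2101 m
Confined: Δh_c = ΔV/(S·A) = 1.6 × 10^6/(6.8 × 10^-4 × 5.439 × 10^7) = 43.26 m

Δh_u ≈ 0.21 m; Δh_c ≈ 43.3 m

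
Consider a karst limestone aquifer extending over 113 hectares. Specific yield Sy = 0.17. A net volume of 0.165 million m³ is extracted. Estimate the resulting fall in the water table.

A = 113 hectares = 1.13 × 10^6 m²
ΔV = 0.165 million m³ = 1.65 × 10^5 m³
Δh = ΔV / (Sy × A) = 1.65 × 10^5 m³ / (0.17 × 1.13 × 10^6 m²) = 0.8589 m

Δh ≈ 0.859 m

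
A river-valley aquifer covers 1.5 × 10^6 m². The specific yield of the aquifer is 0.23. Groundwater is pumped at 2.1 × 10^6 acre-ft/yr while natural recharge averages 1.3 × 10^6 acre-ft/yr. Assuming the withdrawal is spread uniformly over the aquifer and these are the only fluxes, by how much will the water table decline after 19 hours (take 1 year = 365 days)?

Net abstraction = 2.1 × 10^6 − 1.3 × 10^6 = 8 × 10^5 acre-ft/yr
Q_net = 8 × 10^5 acre-ft/yr = 2.704 × 10^6 m³/d
t = 19 hours = 0.7917 d
ΔV = Q × t = 2.704 × 10^6 m³/d × 0.7917 d = 2.14 × 10^6 m³
Δh = ΔV / (Sy × A) = 2.14 × 10^6 / (0.23 × 1.5 × 10^6) = 6.204 m

Δh ≈ 6.2 m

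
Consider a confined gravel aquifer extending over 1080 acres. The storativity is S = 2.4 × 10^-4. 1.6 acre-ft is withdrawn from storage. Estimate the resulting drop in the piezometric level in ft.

Δh ≈ 6.17 ft

A = 1080 acres = 4.371 × 10^6 m²
ΔV = 1.6 acre-ft = 1974 m³
Δh = ΔV / (S × A) = 1974 m³ / (2.4 × 10^-4 × 4.371 × 10^6 m²) = 1.881 m
Δh = 1.881 m = 6.173 ft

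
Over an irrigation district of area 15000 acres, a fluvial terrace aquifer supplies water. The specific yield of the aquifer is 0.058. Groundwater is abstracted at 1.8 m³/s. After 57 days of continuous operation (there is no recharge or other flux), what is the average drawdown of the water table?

A = 15000 acres = 6.07 × 10^7 m²
Q = 1.8 m³/s = 1.555 × 10^5 m³/d
ΔV = Q × t = 1.555 × 10^5 m³/d × 57 d = 8.865 × 10^6 m³
Δh = ΔV / (Sy × A) = 8.865 × 10^6 / (0.058 × 6.07 × 10^7) = 2.518 m

Δh ≈ 2.52 m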